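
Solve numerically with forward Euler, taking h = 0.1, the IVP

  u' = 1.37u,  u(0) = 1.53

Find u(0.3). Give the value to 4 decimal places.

2.2489

Euler: u_{n+1} = u_n + h·f(t_n, u_n).
t=0.000000, u=1.530000: f=2.096100 → u ← 1.530000 + 0.1·2.096100 = 1.739610
t=0.100000, u=1.739610: f=2.383266 → u ← 1.739610 + 0.1·2.383266 = 1.977937
t=0.200000, u=1.977937: f=2.709773 → u ← 1.977937 + 0.1·2.709773 = 2.248914
u(0.3) ≈ 2.2489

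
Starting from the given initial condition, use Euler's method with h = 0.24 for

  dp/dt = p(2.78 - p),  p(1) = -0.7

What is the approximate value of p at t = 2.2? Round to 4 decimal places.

-104.0920

Euler: p_{n+1} = p_n + h·f(t_n, p_n).
t=1.000000, p=-0.700000: f=-2.436000 → p ← -0.700000 + 0.24·(-2.436000) = -1.284640
t=1.240000, p=-1.284640: f=-5.221599 → p ← -1.284640 + 0.24·(-5.221599) = -2.537824
t=1.480000, p=-2.537824: f=-13.495700 → p ← -2.537824 + 0.24·(-13.495700) = -5.776792
t=1.720000, p=-5.776792: f=-49.430804 → p ← -5.776792 + 0.24·(-49.430804) = -17.640185
t=1.960000, p=-17.640185: f=-360.215826 → p ← -17.640185 + 0.24·(-360.215826) = -104.091983
p(2.2) ≈ -104.0920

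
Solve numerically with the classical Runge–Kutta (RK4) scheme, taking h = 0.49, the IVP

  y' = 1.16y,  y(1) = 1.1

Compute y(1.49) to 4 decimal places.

1.9414

RK4: k1 = f(t_n, y_n); k2 = f(t_n + h/2, y_n + (h/2)·k1); k3 = f(t_n + h/2, y_n + (h/2)·k2); k4 = f(t_n + h, y_n + h·k3); y_{n+1} = y_n + (h/6)·(k1 + 2k2 + 2k3 + k4).
t=1.000000, y=1.100000:
  k1 = f(1.000000, 1.100000) = 1.276000
  k2 = f(1.245000, 1.412620) = 1.638639
  k3 = f(1.245000, 1.501467) = 1.741701
  k4 = f(1.490000, 1.953434) = 2.265983
  y ← 1.100000 + (0.49/6)·(k1 + 2k2 + 2k3 + k4) = 1.941384
y(1.49) ≈ 1.9414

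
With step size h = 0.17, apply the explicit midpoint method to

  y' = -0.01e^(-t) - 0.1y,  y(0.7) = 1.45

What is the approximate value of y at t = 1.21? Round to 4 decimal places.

Midpoint: k1 = f(t_n, y_n); k2 = f(t_n + h/2, y_n + (h/2)·k1); y_{n+1} = y_n + h·k2.
t=0.700000, y=1.450000:
  k1 = f(0.700000, 1.450000) = -0.149966
  k2 = f(0.785000, 1.437253) = -0.148286
  y ← 1.450000 + 0.17·(-0.148286) = 1.424791
t=0.870000, y=1.424791:
  k1 = f(0.870000, 1.424791) = -0.146669
  k2 = f(0.955000, 1.412324) = -0.145081
  y ← 1.424791 + 0.17·(-0.145081) = 1.400128
t=1.040000, y=1.400128:
  k1 = f(1.040000, 1.400128) = -0.143547
  k2 = f(1.125000, 1.387926) = -0.142039
  y ← 1.400128 + 0.17·(-0.142039) = 1.375981
y(1.21) ≈ 1.3760

1.3760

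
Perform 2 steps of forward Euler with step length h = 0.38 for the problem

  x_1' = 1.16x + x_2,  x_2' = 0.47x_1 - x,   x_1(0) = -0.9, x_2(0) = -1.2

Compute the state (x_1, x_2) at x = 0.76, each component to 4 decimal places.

-1.7056, -1.7473

Euler on (x_1,x_2): x_1_{n+1} = x_1_n + h·x_1', x_2_{n+1} = x_2_n + h·x_2'.
0.000000: (-0.900000, -1.200000); f=(-1.200000, -0.423000) → (-1.356000, -1.360740)
0.380000: (-1.356000, -1.360740); f=(-0.919940, -1.017320) → (-1.705577, -1.747322)
(x_1(0.76), x_2(0.76)) ≈ (-1.7056, -1.7473)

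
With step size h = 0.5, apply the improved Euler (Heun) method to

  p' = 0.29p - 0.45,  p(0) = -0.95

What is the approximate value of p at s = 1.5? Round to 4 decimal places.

Heun: k1 = f(s_n, p_n); k2 = f(s_n + h, p_n + h·k1); p_{n+1} = p_n + (h/2)·(k1 + k2).
s=0.000000, p=-0.950000:
  k1 = f(0.000000, -0.950000) = -0.725500
  k2 = f(0.500000, -1.312750) = -0.830697
  p ← -0.950000 + (0.5/2)·(-0.725500 + (-0.830697)) = -1.339049
s=0.500000, p=-1.339049:
  k1 = f(0.500000, -1.339049) = -0.838324
  k2 = f(1.000000, -1.758212) = -0.959881
  p ← -1.339049 + (0.5/2)·(-0.838324 + (-0.959881)) = -1.788601
s=1.000000, p=-1.788601:
  k1 = f(1.000000, -1.788601) = -0.968694
  k2 = f(1.500000, -2.272948) = -1.109155
  p ← -1.788601 + (0.5/2)·(-0.968694 + (-1.109155)) = -2.308063
p(1.5) ≈ -2.3081

-2.3081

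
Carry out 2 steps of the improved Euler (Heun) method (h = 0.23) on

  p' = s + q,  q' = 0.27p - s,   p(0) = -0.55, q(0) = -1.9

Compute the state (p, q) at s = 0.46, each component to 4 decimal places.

-1.3522, -2.1259

Heun on (p,q): k1 = f(s_n, state_n); k2 = f(s_n + h, state_n + h·k1); state_{n+1} = state_n + (h/2)·(k1 + k2).
0.000000: (-0.550000, -1.900000)
  k1 = (-1.900000, -0.148500)
  predictor → (-0.987000, -1.934155)
  k2 = (-1.704155, -0.496490)
  → (-0.964478, -1.974174)
0.230000: (-0.964478, -1.974174)
  k1 = (-1.744174, -0.490409)
  predictor → (-1.365638, -2.086968)
  k2 = (-1.626968, -0.828722)
  → (-1.352159, -2.125874)
(p(0.46), q(0.46)) ≈ (-1.3522, -2.1259)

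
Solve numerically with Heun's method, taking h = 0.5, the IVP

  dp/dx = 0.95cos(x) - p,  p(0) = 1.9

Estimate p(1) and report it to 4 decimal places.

Heun: k1 = f(x_n, p_n); k2 = f(x_n + h, p_n + h·k1); p_{n+1} = p_n + (h/2)·(k1 + k2).
x=0.000000, p=1.900000:
  k1 = f(0.000000, 1.900000) = -0.950000
  k2 = f(0.500000, 1.425000) = -0.591297
  p ← 1.900000 + (0.5/2)·(-0.950000 + (-0.591297)) = 1.514676
x=0.500000, p=1.514676:
  k1 = f(0.500000, 1.514676) = -0.680972
  k2 = f(1.000000, 1.174190) = -0.660902
  p ← 1.514676 + (0.5/2)·(-0.680972 + (-0.660902)) = 1.179207
p(1) ≈ 1.1792

1.1792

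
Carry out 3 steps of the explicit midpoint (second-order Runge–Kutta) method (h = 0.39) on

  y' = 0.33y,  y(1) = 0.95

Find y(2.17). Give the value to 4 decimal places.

Midpoint: k1 = f(t_n, y_n); k2 = f(t_n + h/2, y_n + (h/2)·k1); y_{n+1} = y_n + h·k2.
t=1.000000, y=0.950000:
  k1 = f(1.000000, 0.950000) = 0.313500
  k2 = f(1.195000, 1.011132) = 0.333674
  y ← 0.950000 + 0.39·0.333674 = 1.080133
t=1.390000, y=1.080133:
  k1 = f(1.390000, 1.080133) = 0.356444
  k2 = f(1.585000, 1.149639) = 0.379381
  y ← 1.080133 + 0.39·0.379381 = 1.228091
t=1.780000, y=1.228091:
  k1 = f(1.780000, 1.228091) = 0.405270
  k2 = f(1.975000, 1.307119) = 0.431349
  y ← 1.228091 + 0.39·0.431349 = 1.396318
y(2.17) ≈ 1.3963

1.3963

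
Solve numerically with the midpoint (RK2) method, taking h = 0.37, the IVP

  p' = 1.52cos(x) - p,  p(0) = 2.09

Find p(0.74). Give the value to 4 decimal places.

Midpoint: k1 = f(x_n, p_n); k2 = f(x_n + h/2, p_n + (h/2)·k1); p_{n+1} = p_n + h·k2.
x=0.000000, p=2.090000:
  k1 = f(0.000000, 2.090000) = -0.570000
  k2 = f(0.185000, 1.984550) = -0.490487
  p ← 2.090000 + 0.37·(-0.490487) = 1.908520
x=0.370000, p=1.908520:
  k1 = f(0.370000, 1.908520) = -0.491382
  k2 = f(0.555000, 1.817614) = -0.525765
  p ← 1.908520 + 0.37·(-0.525765) = 1.713987
p(0.74) ≈ 1.7140

1.7140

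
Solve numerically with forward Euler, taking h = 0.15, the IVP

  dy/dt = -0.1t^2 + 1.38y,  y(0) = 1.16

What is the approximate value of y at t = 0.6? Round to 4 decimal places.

Euler: y_{n+1} = y_n + h·f(t_n, y_n).
t=0.000000, y=1.160000: f=1.600800 → y ← 1.160000 + 0.15·1.600800 = 1.400120
t=0.150000, y=1.400120: f=1.929916 → y ← 1.400120 + 0.15·1.929916 = 1.689607
t=0.300000, y=1.689607: f=2.322658 → y ← 1.689607 + 0.15·2.322658 = 2.038006
t=0.450000, y=2.038006: f=2.792198 → y ← 2.038006 + 0.15·2.792198 = 2.456836
y(0.6) ≈ 2.4568

2.4568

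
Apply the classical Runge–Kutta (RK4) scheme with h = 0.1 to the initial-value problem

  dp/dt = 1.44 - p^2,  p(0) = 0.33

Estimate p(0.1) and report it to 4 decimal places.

RK4: k1 = f(t_n, p_n); k2 = f(t_n + h/2, p_n + (h/2)·k1); k3 = f(t_n + h/2, p_n + (h/2)·k2); k4 = f(t_n + h, p_n + h·k3); p_{n+1} = p_n + (h/6)·(k1 + 2k2 + 2k3 + k4).
t=0.000000, p=0.330000:
  k1 = f(0.000000, 0.330000) = 1.331100
  k2 = f(0.050000, 0.396555) = 1.282744
  k3 = f(0.050000, 0.394137) = 1.284656
  k4 = f(0.100000, 0.458466) = 1.229809
  p ← 0.330000 + (0.1/6)·(k1 + 2k2 + 2k3 + k4) = 0.458262
p(0.1) ≈ 0.4583

0.4583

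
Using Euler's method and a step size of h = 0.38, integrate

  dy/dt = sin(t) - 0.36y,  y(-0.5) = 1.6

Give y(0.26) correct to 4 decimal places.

Euler: y_{n+1} = y_n + h·f(t_n, y_n).
t=-0.500000, y=1.600000: f=-1.055426 → y ← 1.600000 + 0.38·(-1.055426) = 1.198938
t=-0.120000, y=1.198938: f=-0.551330 → y ← 1.198938 + 0.38·(-0.551330) = 0.989433
y(0.26) ≈ 0.9894

0.9894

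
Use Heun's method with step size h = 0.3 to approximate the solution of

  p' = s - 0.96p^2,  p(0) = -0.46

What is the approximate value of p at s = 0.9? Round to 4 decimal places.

Heun: k1 = f(s_n, p_n); k2 = f(s_n + h, p_n + h·k1); p_{n+1} = p_n + (h/2)·(k1 + k2).
s=0.000000, p=-0.460000:
  k1 = f(0.000000, -0.460000) = -0.203136
  k2 = f(0.300000, -0.520941) = 0.039476
  p ← -0.460000 + (0.3/2)·(-0.203136 + 0.039476) = -0.484549
s=0.300000, p=-0.484549:
  k1 = f(0.300000, -0.484549) = 0.074604
  k2 = f(0.600000, -0.462168) = 0.394945
  p ← -0.484549 + (0.3/2)·(0.074604 + 0.394945) = -0.414117
s=0.600000, p=-0.414117:
  k1 = f(0.600000, -0.414117) = 0.435367
  k2 = f(0.900000, -0.283507) = 0.822839
  p ← -0.414117 + (0.3/2)·(0.435367 + 0.822839) = -0.225386
p(0.9) ≈ -0.2254

-0.2254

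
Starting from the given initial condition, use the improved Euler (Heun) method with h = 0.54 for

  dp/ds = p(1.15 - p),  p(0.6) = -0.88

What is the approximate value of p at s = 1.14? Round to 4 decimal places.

Heun: k1 = f(s_n, p_n); k2 = f(s_n + h, p_n + h·k1); p_{n+1} = p_n + (h/2)·(k1 + k2).
s=0.600000, p=-0.880000:
  k1 = f(0.600000, -0.880000) = -1.786400
  k2 = f(1.140000, -1.844656) = -5.524110
  p ← -0.880000 + (0.54/2)·(-1.786400 + (-5.524110)) = -2.853838
p(1.14) ≈ -2.8538

-2.8538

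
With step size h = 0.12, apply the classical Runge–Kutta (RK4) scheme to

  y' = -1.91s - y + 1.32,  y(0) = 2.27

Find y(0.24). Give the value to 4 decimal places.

2.0164

RK4: k1 = f(s_n, y_n); k2 = f(s_n + h/2, y_n + (h/2)·k1); k3 = f(s_n + h/2, y_n + (h/2)·k2); k4 = f(s_n + h, y_n + h·k3); y_{n+1} = y_n + (h/6)·(k1 + 2k2 + 2k3 + k4).
s=0.000000, y=2.270000:
  k1 = f(0.000000, 2.270000) = -0.950000
  k2 = f(0.060000, 2.213000) = -1.007600
  k3 = f(0.060000, 2.209544) = -1.004144
  k4 = f(0.120000, 2.149503) = -1.058703
  y ← 2.270000 + (0.12/6)·(k1 + 2k2 + 2k3 + k4) = 2.149356
s=0.120000, y=2.149356:
  k1 = f(0.120000, 2.149356) = -1.058556
  k2 = f(0.180000, 2.085843) = -1.109643
  k3 = f(0.180000, 2.082778) = -1.106578
  k4 = f(0.240000, 2.016567) = -1.154967
  y ← 2.149356 + (0.12/6)·(k1 + 2k2 + 2k3 + k4) = 2.016437
y(0.24) ≈ 2.0164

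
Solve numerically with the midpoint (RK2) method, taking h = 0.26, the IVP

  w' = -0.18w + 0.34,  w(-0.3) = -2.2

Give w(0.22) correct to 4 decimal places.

Midpoint: k1 = f(s_n, w_n); k2 = f(s_n + h/2, w_n + (h/2)·k1); w_{n+1} = w_n + h·k2.
s=-0.300000, w=-2.200000:
  k1 = f(-0.300000, -2.200000) = 0.736000
  k2 = f(-0.170000, -2.104320) = 0.718778
  w ← -2.200000 + 0.26·0.718778 = -2.013118
s=-0.040000, w=-2.013118:
  k1 = f(-0.040000, -2.013118) = 0.702361
  k2 = f(0.090000, -1.921811) = 0.685926
  w ← -2.013118 + 0.26·0.685926 = -1.834777
w(0.22) ≈ -1.8348

-1.8348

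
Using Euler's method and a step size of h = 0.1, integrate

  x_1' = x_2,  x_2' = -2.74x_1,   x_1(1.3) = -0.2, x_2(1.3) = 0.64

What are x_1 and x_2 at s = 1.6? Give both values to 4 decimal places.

Euler on (x_1,x_2): x_1_{n+1} = x_1_n + h·x_1', x_2_{n+1} = x_2_n + h·x_2'.
1.300000: (-0.200000, 0.640000); f=(0.640000, 0.548000) → (-0.136000, 0.694800)
1.400000: (-0.136000, 0.694800); f=(0.694800, 0.372640) → (-0.066520, 0.732064)
1.500000: (-0.066520, 0.732064); f=(0.732064, 0.182265) → (0.006686, 0.750290)
(x_1(1.6), x_2(1.6)) ≈ (0.0067, 0.7503)

0.0067, 0.7503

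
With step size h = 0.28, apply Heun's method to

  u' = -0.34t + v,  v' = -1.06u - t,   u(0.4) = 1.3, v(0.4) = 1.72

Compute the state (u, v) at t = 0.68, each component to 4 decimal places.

Heun on (u,v): k1 = f(t_n, state_n); k2 = f(t_n + h, state_n + h·k1); state_{n+1} = state_n + (h/2)·(k1 + k2).
0.400000: (1.300000, 1.720000)
  k1 = (1.584000, -1.778000)
  predictor → (1.743520, 1.222160)
  k2 = (0.990960, -2.528131)
  → (1.660494, 1.117142)
(u(0.68), v(0.68)) ≈ (1.6605, 1.1171)

1.6605, 1.1171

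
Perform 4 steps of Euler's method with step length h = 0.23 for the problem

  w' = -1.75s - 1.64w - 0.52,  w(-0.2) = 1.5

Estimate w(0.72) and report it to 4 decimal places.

Euler: w_{n+1} = w_n + h·f(s_n, w_n).
s=-0.200000, w=1.500000: f=-2.630000 → w ← 1.500000 + 0.23·(-2.630000) = 0.895100
s=0.030000, w=0.895100: f=-2.040464 → w ← 0.895100 + 0.23·(-2.040464) = 0.425793
s=0.260000, w=0.425793: f=-1.673301 → w ← 0.425793 + 0.23·(-1.673301) = 0.040934
s=0.490000, w=0.040934: f=-1.444632 → w ← 0.040934 + 0.23·(-1.444632) = -0.291331
w(0.72) ≈ -0.2913

-0.2913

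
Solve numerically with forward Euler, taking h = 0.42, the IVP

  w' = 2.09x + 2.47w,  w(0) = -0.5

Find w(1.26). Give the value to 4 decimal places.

Euler: w_{n+1} = w_n + h·f(x_n, w_n).
x=0.000000, w=-0.500000: f=-1.235000 → w ← -0.500000 + 0.42·(-1.235000) = -1.018700
x=0.420000, w=-1.018700: f=-1.638389 → w ← -1.018700 + 0.42·(-1.638389) = -1.706823
x=0.840000, w=-1.706823: f=-2.460254 → w ← -1.706823 + 0.42·(-2.460254) = -2.740130
w(1.26) ≈ -2.7401

-2.7401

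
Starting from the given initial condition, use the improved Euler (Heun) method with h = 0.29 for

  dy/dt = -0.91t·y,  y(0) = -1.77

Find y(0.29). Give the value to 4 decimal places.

Heun: k1 = f(t_n, y_n); k2 = f(t_n + h, y_n + h·k1); y_{n+1} = y_n + (h/2)·(k1 + k2).
t=0.000000, y=-1.770000:
  k1 = f(0.000000, -1.770000) = 0.000000
  k2 = f(0.290000, -1.770000) = 0.467103
  y ← -1.770000 + (0.29/2)·(0.000000 + 0.467103) = -1.702270
y(0.29) ≈ -1.7023

-1.7023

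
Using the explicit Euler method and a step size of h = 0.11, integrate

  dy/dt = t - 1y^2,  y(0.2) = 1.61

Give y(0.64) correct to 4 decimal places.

1.0055

Euler: y_{n+1} = y_n + h·f(t_n, y_n).
t=0.200000, y=1.610000: f=-2.392100 → y ← 1.610000 + 0.11·(-2.392100) = 1.346869
t=0.310000, y=1.346869: f=-1.504056 → y ← 1.346869 + 0.11·(-1.504056) = 1.181423
t=0.420000, y=1.181423: f=-0.975760 → y ← 1.181423 + 0.11·(-0.975760) = 1.074089
t=0.530000, y=1.074089: f=-0.623668 → y ← 1.074089 + 0.11·(-0.623668) = 1.005486
y(0.64) ≈ 1.0055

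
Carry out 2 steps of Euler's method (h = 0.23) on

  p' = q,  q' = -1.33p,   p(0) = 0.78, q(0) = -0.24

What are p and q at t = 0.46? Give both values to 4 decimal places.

Euler on (p,q): p_{n+1} = p_n + h·p', q_{n+1} = q_n + h·q'.
0.000000: (0.780000, -0.240000); f=(-0.240000, -1.037400) → (0.724800, -0.478602)
0.230000: (0.724800, -0.478602); f=(-0.478602, -0.963984) → (0.614722, -0.700318)
(p(0.46), q(0.46)) ≈ (0.6147, -0.7003)

0.6147, -0.7003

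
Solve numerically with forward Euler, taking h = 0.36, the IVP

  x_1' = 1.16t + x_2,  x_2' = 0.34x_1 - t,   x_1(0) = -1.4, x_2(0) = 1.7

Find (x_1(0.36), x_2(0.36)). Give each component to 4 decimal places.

-0.7880, 1.5286

Euler on (x_1,x_2): x_1_{n+1} = x_1_n + h·x_1', x_2_{n+1} = x_2_n + h·x_2'.
0.000000: (-1.400000, 1.700000); f=(1.700000, -0.476000) → (-0.788000, 1.528640)
(x_1(0.36), x_2(0.36)) ≈ (-0.7880, 1.5286)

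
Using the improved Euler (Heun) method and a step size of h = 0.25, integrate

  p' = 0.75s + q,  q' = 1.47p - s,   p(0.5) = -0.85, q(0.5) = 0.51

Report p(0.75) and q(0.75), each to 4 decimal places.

Heun on (p,q): k1 = f(s_n, state_n); k2 = f(s_n + h, state_n + h·k1); state_{n+1} = state_n + (h/2)·(k1 + k2).
0.500000: (-0.850000, 0.510000)
  k1 = (0.885000, -1.749500)
  predictor → (-0.628750, 0.072625)
  k2 = (0.635125, -1.674262)
  → (-0.659984, 0.082030)
(p(0.75), q(0.75)) ≈ (-0.6600, 0.0820)

-0.6600, 0.0820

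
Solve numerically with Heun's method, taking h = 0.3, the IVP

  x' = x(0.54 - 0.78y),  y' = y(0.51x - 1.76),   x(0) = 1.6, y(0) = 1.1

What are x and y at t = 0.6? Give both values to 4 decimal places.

1.5037, 0.6129

Heun on (x,y): k1 = f(t_n, state_n); k2 = f(t_n + h, state_n + h·k1); state_{n+1} = state_n + (h/2)·(k1 + k2).
0.000000: (1.600000, 1.100000)
  k1 = (-0.508800, -1.038400)
  predictor → (1.447360, 0.788480)
  k2 = (-0.108573, -0.805705)
  → (1.507394, 0.823384)
0.300000: (1.507394, 0.823384)
  k1 = (-0.154115, -0.816162)
  predictor → (1.461159, 0.578535)
  k2 = (0.129667, -0.587103)
  → (1.503727, 0.612894)
(x(0.6), y(0.6)) ≈ (1.5037, 0.6129)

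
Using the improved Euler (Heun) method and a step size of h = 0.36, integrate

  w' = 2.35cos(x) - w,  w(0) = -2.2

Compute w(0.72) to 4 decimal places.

-0.0516

Heun: k1 = f(x_n, w_n); k2 = f(x_n + h, w_n + h·k1); w_{n+1} = w_n + (h/2)·(k1 + k2).
x=0.000000, w=-2.200000:
  k1 = f(0.000000, -2.200000) = 4.550000
  k2 = f(0.360000, -0.562000) = 2.761358
  w ← -2.200000 + (0.36/2)·(4.550000 + 2.761358) = -0.883956
x=0.360000, w=-0.883956:
  k1 = f(0.360000, -0.883956) = 3.083313
  k2 = f(0.720000, 0.226037) = 1.540706
  w ← -0.883956 + (0.36/2)·(3.083313 + 1.540706) = -0.051632
w(0.72) ≈ -0.0516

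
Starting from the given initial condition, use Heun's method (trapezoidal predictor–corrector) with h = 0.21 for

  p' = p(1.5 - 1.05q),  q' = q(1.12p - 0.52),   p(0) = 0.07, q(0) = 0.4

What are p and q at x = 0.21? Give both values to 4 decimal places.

0.0880, 0.3653

Heun on (p,q): k1 = f(x_n, state_n); k2 = f(x_n + h, state_n + h·k1); state_{n+1} = state_n + (h/2)·(k1 + k2).
0.000000: (0.070000, 0.400000)
  k1 = (0.075600, -0.176640)
  predictor → (0.085876, 0.362906)
  k2 = (0.096091, -0.153806)
  → (0.088028, 0.365303)
(p(0.21), q(0.21)) ≈ (0.0880, 0.3653)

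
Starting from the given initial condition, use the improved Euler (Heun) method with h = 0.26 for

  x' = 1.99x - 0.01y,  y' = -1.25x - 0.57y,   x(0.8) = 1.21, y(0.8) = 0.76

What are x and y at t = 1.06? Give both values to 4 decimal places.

Heun on (x,y): k1 = f(t_n, state_n); k2 = f(t_n + h, state_n + h·k1); state_{n+1} = state_n + (h/2)·(k1 + k2).
0.800000: (1.210000, 0.760000)
  k1 = (2.400300, -1.945700)
  predictor → (1.834078, 0.254118)
  k2 = (3.647274, -2.437445)
  → (1.996185, 0.190191)
(x(1.06), y(1.06)) ≈ (1.9962, 0.1902)

1.9962, 0.1902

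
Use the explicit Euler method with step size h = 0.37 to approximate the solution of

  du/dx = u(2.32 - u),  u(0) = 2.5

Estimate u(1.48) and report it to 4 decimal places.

2.3200

Euler: u_{n+1} = u_n + h·f(x_n, u_n).
x=0.000000, u=2.500000: f=-0.450000 → u ← 2.500000 + 0.37·(-0.450000) = 2.333500
x=0.370000, u=2.333500: f=-0.031502 → u ← 2.333500 + 0.37·(-0.031502) = 2.321844
x=0.740000, u=2.321844: f=-0.004282 → u ← 2.321844 + 0.37·(-0.004282) = 2.320260
x=1.110000, u=2.320260: f=-0.000603 → u ← 2.320260 + 0.37·(-0.000603) = 2.320037
u(1.48) ≈ 2.3200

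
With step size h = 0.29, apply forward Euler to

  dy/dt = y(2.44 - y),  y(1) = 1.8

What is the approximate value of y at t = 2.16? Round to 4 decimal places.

Euler: y_{n+1} = y_n + h·f(t_n, y_n).
t=1.000000, y=1.800000: f=1.152000 → y ← 1.800000 + 0.29·1.152000 = 2.134080
t=1.290000, y=2.134080: f=0.652858 → y ← 2.134080 + 0.29·0.652858 = 2.323409
t=1.580000, y=2.323409: f=0.270889 → y ← 2.323409 + 0.29·0.270889 = 2.401967
t=1.870000, y=2.401967: f=0.091355 → y ← 2.401967 + 0.29·0.091355 = 2.428460
y(2.16) ≈ 2.4285

2.4285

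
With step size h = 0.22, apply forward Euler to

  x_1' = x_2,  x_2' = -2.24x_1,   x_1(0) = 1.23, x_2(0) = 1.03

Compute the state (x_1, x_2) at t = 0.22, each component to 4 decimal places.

Euler on (x_1,x_2): x_1_{n+1} = x_1_n + h·x_1', x_2_{n+1} = x_2_n + h·x_2'.
0.000000: (1.230000, 1.030000); f=(1.030000, -2.755200) → (1.456600, 0.423856)
(x_1(0.22), x_2(0.22)) ≈ (1.4566, 0.4239)

1.4566, 0.4239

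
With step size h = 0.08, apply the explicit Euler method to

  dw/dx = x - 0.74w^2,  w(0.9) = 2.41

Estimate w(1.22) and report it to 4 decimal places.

1.7045

Euler: w_{n+1} = w_n + h·f(x_n, w_n).
x=0.900000, w=2.410000: f=-3.397994 → w ← 2.410000 + 0.08·(-3.397994) = 2.138160
x=0.980000, w=2.138160: f=-2.403080 → w ← 2.138160 + 0.08·(-2.403080) = 1.945914
x=1.060000, w=1.945914: f=-1.742070 → w ← 1.945914 + 0.08·(-1.742070) = 1.806548
x=1.140000, w=1.806548: f=-1.275077 → w ← 1.806548 + 0.08·(-1.275077) = 1.704542
w(1.22) ≈ 1.7045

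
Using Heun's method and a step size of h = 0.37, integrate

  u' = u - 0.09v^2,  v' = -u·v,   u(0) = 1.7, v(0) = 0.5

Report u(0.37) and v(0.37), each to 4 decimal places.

Heun on (u,v): k1 = f(s_n, state_n); k2 = f(s_n + h, state_n + h·k1); state_{n+1} = state_n + (h/2)·(k1 + k2).
0.000000: (1.700000, 0.500000)
  k1 = (1.677500, -0.850000)
  predictor → (2.320675, 0.185500)
  k2 = (2.317578, -0.430485)
  → (2.439089, 0.263110)
(u(0.37), v(0.37)) ≈ (2.4391, 0.2631)

2.4391, 0.2631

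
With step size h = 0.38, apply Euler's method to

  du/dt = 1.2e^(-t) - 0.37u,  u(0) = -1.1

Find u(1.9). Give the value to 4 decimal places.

Euler: u_{n+1} = u_n + h·f(t_n, u_n).
t=0.000000, u=-1.100000: f=1.607000 → u ← -1.100000 + 0.38·1.607000 = -0.489340
t=0.380000, u=-0.489340: f=1.001689 → u ← -0.489340 + 0.38·1.001689 = -0.108698
t=0.760000, u=-0.108698: f=0.601418 → u ← -0.108698 + 0.38·0.601418 = 0.119841
t=1.140000, u=0.119841: f=0.339442 → u ← 0.119841 + 0.38·0.339442 = 0.248829
t=1.520000, u=0.248829: f=0.170388 → u ← 0.248829 + 0.38·0.170388 = 0.313576
u(1.9) ≈ 0.3136

0.3136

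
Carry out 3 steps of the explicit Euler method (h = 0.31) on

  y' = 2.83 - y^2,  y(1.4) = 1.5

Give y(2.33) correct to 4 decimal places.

Euler: y_{n+1} = y_n + h·f(t_n, y_n).
t=1.400000, y=1.500000: f=0.580000 → y ← 1.500000 + 0.31·0.580000 = 1.679800
t=1.710000, y=1.679800: f=0.008272 → y ← 1.679800 + 0.31·0.008272 = 1.682364
t=2.020000, y=1.682364: f=-0.000350 → y ← 1.682364 + 0.31·(-0.000350) = 1.682256
y(2.33) ≈ 1.6823

1.6823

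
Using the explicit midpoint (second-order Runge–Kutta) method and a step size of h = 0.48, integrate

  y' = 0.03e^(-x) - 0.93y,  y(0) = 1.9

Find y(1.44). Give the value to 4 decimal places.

Midpoint: k1 = f(x_n, y_n); k2 = f(x_n + h/2, y_n + (h/2)·k1); y_{n+1} = y_n + h·k2.
x=0.000000, y=1.900000:
  k1 = f(0.000000, 1.900000) = -1.737000
  k2 = f(0.240000, 1.483120) = -1.355703
  y ← 1.900000 + 0.48·(-1.355703) = 1.249263
x=0.480000, y=1.249263:
  k1 = f(0.480000, 1.249263) = -1.143251
  k2 = f(0.720000, 0.974882) = -0.892038
  y ← 1.249263 + 0.48·(-0.892038) = 0.821084
x=0.960000, y=0.821084:
  k1 = f(0.960000, 0.821084) = -0.752122
  k2 = f(1.200000, 0.640575) = -0.586699
  y ← 0.821084 + 0.48·(-0.586699) = 0.539469
y(1.44) ≈ 0.5395

0.5395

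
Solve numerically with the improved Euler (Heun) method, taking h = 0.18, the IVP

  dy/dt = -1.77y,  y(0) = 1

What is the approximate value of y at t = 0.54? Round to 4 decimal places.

Heun: k1 = f(t_n, y_n); k2 = f(t_n + h, y_n + h·k1); y_{n+1} = y_n + (h/2)·(k1 + k2).
t=0.000000, y=1.000000:
  k1 = f(0.000000, 1.000000) = -1.770000
  k2 = f(0.180000, 0.681400) = -1.206078
  y ← 1.000000 + (0.18/2)·(-1.770000 + (-1.206078)) = 0.732153
t=0.180000, y=0.732153:
  k1 = f(0.180000, 0.732153) = -1.295911
  k2 = f(0.360000, 0.498889) = -0.883034
  y ← 0.732153 + (0.18/2)·(-1.295911 + (-0.883034)) = 0.536048
t=0.360000, y=0.536048:
  k1 = f(0.360000, 0.536048) = -0.948805
  k2 = f(0.540000, 0.365263) = -0.646516
  y ← 0.536048 + (0.18/2)·(-0.948805 + (-0.646516)) = 0.392469
y(0.54) ≈ 0.3925

0.3925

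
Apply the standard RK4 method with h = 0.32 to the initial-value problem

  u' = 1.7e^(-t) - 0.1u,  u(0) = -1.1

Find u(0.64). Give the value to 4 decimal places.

RK4: k1 = f(t_n, u_n); k2 = f(t_n + h/2, u_n + (h/2)·k1); k3 = f(t_n + h/2, u_n + (h/2)·k2); k4 = f(t_n + h, u_n + h·k3); u_{n+1} = u_n + (h/6)·(k1 + 2k2 + 2k3 + k4).
t=0.000000, u=-1.100000:
  k1 = f(0.000000, -1.100000) = 1.810000
  k2 = f(0.160000, -0.810400) = 1.529684
  k3 = f(0.160000, -0.855250) = 1.534169
  k4 = f(0.320000, -0.609066) = 1.295360
  u ← -1.100000 + (0.32/6)·(k1 + 2k2 + 2k3 + k4) = -0.607570
t=0.320000, u=-0.607570:
  k1 = f(0.320000, -0.607570) = 1.295210
  k2 = f(0.480000, -0.400336) = 1.091965
  k3 = f(0.480000, -0.432855) = 1.095217
  k4 = f(0.640000, -0.257100) = 0.922107
  u ← -0.607570 + (0.32/6)·(k1 + 2k2 + 2k3 + k4) = -0.256013
u(0.64) ≈ -0.2560

-0.2560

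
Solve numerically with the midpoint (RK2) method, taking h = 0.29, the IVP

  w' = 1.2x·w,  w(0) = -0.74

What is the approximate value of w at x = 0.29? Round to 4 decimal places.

Midpoint: k1 = f(x_n, w_n); k2 = f(x_n + h/2, w_n + (h/2)·k1); w_{n+1} = w_n + h·k2.
x=0.000000, w=-0.740000:
  k1 = f(0.000000, -0.740000) = 0.000000
  k2 = f(0.145000, -0.740000) = -0.128760
  w ← -0.740000 + 0.29·(-0.128760) = -0.777340
w(0.29) ≈ -0.7773

-0.7773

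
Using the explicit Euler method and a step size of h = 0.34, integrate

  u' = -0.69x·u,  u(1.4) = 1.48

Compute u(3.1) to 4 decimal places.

0.0459

Euler: u_{n+1} = u_n + h·f(x_n, u_n).
x=1.400000, u=1.480000: f=-1.429680 → u ← 1.480000 + 0.34·(-1.429680) = 0.993909
x=1.740000, u=0.993909: f=-1.193287 → u ← 0.993909 + 0.34·(-1.193287) = 0.588191
x=2.080000, u=0.588191: f=-0.844172 → u ← 0.588191 + 0.34·(-0.844172) = 0.301173
x=2.420000, u=0.301173: f=-0.502898 → u ← 0.301173 + 0.34·(-0.502898) = 0.130187
x=2.760000, u=0.130187: f=-0.247929 → u ← 0.130187 + 0.34·(-0.247929) = 0.045892
u(3.1) ≈ 0.0459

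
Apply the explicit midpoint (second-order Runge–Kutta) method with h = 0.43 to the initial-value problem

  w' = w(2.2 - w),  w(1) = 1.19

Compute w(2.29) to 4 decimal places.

2.0714

Midpoint: k1 = f(x_n, w_n); k2 = f(x_n + h/2, w_n + (h/2)·k1); w_{n+1} = w_n + h·k2.
x=1.000000, w=1.190000:
  k1 = f(1.000000, 1.190000) = 1.201900
  k2 = f(1.215000, 1.448408) = 1.088612
  w ← 1.190000 + 0.43·1.088612 = 1.658103
x=1.430000, w=1.658103:
  k1 = f(1.430000, 1.658103) = 0.898521
  k2 = f(1.645000, 1.851285) = 0.645571
  w ← 1.658103 + 0.43·0.645571 = 1.935698
x=1.860000, w=1.935698:
  k1 = f(1.860000, 1.935698) = 0.511608
  k2 = f(2.075000, 2.045694) = 0.315663
  w ← 1.935698 + 0.43·0.315663 = 2.071433
w(2.29) ≈ 2.0714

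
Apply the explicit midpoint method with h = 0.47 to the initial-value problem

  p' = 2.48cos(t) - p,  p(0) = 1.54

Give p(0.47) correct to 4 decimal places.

1.8459

Midpoint: k1 = f(t_n, p_n); k2 = f(t_n + h/2, p_n + (h/2)·k1); p_{n+1} = p_n + h·k2.
t=0.000000, p=1.540000:
  k1 = f(0.000000, 1.540000) = 0.940000
  k2 = f(0.235000, 1.760900) = 0.650936
  p ← 1.540000 + 0.47·0.650936 = 1.845940
p(0.47) ≈ 1.8459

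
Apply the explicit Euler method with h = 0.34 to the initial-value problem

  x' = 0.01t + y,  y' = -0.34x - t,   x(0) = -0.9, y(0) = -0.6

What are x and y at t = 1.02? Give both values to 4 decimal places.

-1.4337, -0.5682

Euler on (x,y): x_{n+1} = x_n + h·x', y_{n+1} = y_n + h·y'.
0.000000: (-0.900000, -0.600000); f=(-0.600000, 0.306000) → (-1.104000, -0.495960)
0.340000: (-1.104000, -0.495960); f=(-0.492560, 0.035360) → (-1.271470, -0.483938)
0.680000: (-1.271470, -0.483938); f=(-0.477138, -0.247700) → (-1.433697, -0.568156)
(x(1.02), y(1.02)) ≈ (-1.4337, -0.5682)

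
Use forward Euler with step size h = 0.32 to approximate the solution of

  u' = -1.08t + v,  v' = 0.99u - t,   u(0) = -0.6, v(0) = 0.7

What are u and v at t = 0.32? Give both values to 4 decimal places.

-0.3760, 0.5099

Euler on (u,v): u_{n+1} = u_n + h·u', v_{n+1} = v_n + h·v'.
0.000000: (-0.600000, 0.700000); f=(0.700000, -0.594000) → (-0.376000, 0.509920)
(u(0.32), v(0.32)) ≈ (-0.3760, 0.5099)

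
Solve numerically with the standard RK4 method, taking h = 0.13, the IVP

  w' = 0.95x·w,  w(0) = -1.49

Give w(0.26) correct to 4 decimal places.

RK4: k1 = f(x_n, w_n); k2 = f(x_n + h/2, w_n + (h/2)·k1); k3 = f(x_n + h/2, w_n + (h/2)·k2); k4 = f(x_n + h, w_n + h·k3); w_{n+1} = w_n + (h/6)·(k1 + 2k2 + 2k3 + k4).
x=0.000000, w=-1.490000:
  k1 = f(0.000000, -1.490000) = 0.000000
  k2 = f(0.065000, -1.490000) = -0.092007
  k3 = f(0.065000, -1.495980) = -0.092377
  k4 = f(0.130000, -1.502009) = -0.185498
  w ← -1.490000 + (0.13/6)·(k1 + 2k2 + 2k3 + k4) = -1.502009
x=0.130000, w=-1.502009:
  k1 = f(0.130000, -1.502009) = -0.185498
  k2 = f(0.195000, -1.514066) = -0.280481
  k3 = f(0.195000, -1.520240) = -0.281625
  k4 = f(0.260000, -1.538620) = -0.380039
  w ← -1.502009 + (0.13/6)·(k1 + 2k2 + 2k3 + k4) = -1.538620
w(0.26) ≈ -1.5386

-1.5386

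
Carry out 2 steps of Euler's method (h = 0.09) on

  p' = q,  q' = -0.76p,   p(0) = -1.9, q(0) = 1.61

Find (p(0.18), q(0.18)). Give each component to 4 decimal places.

Euler on (p,q): p_{n+1} = p_n + h·p', q_{n+1} = q_n + h·q'.
0.000000: (-1.900000, 1.610000); f=(1.610000, 1.444000) → (-1.755100, 1.739960)
0.090000: (-1.755100, 1.739960); f=(1.739960, 1.333876) → (-1.598504, 1.860009)
(p(0.18), q(0.18)) ≈ (-1.5985, 1.8600)

-1.5985, 1.8600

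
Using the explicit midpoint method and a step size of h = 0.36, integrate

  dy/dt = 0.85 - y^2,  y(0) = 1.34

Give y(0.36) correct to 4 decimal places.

1.1534

Midpoint: k1 = f(t_n, y_n); k2 = f(t_n + h/2, y_n + (h/2)·k1); y_{n+1} = y_n + h·k2.
t=0.000000, y=1.340000:
  k1 = f(0.000000, 1.340000) = -0.945600
  k2 = f(0.180000, 1.169792) = -0.518413
  y ← 1.340000 + 0.36·(-0.518413) = 1.153371
y(0.36) ≈ 1.1534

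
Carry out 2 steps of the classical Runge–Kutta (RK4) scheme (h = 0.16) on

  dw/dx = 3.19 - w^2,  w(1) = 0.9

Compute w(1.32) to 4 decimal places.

1.4459

RK4: k1 = f(x_n, w_n); k2 = f(x_n + h/2, w_n + (h/2)·k1); k3 = f(x_n + h/2, w_n + (h/2)·k2); k4 = f(x_n + h, w_n + h·k3); w_{n+1} = w_n + (h/6)·(k1 + 2k2 + 2k3 + k4).
x=1.000000, w=0.900000:
  k1 = f(1.000000, 0.900000) = 2.380000
  k2 = f(1.080000, 1.090400) = 2.001028
  k3 = f(1.080000, 1.060082) = 2.066226
  k4 = f(1.160000, 1.230596) = 1.675633
  w ← 0.900000 + (0.16/6)·(k1 + 2k2 + 2k3 + k4) = 1.225070
x=1.160000, w=1.225070:
  k1 = f(1.160000, 1.225070) = 1.689202
  k2 = f(1.240000, 1.360207) = 1.339838
  k3 = f(1.240000, 1.332257) = 1.415090
  k4 = f(1.320000, 1.451485) = 1.083192
  w ← 1.225070 + (0.16/6)·(k1 + 2k2 + 2k3 + k4) = 1.445930
w(1.32) ≈ 1.4459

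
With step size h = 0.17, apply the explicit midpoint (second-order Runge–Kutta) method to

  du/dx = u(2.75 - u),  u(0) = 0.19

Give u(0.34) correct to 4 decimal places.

Midpoint: k1 = f(x_n, u_n); k2 = f(x_n + h/2, u_n + (h/2)·k1); u_{n+1} = u_n + h·k2.
x=0.000000, u=0.190000:
  k1 = f(0.000000, 0.190000) = 0.486400
  k2 = f(0.085000, 0.231344) = 0.582676
  u ← 0.190000 + 0.17·0.582676 = 0.289055
x=0.170000, u=0.289055:
  k1 = f(0.170000, 0.289055) = 0.711348
  k2 = f(0.255000, 0.349520) = 0.839015
  u ← 0.289055 + 0.17·0.839015 = 0.431687
u(0.34) ≈ 0.4317

0.4317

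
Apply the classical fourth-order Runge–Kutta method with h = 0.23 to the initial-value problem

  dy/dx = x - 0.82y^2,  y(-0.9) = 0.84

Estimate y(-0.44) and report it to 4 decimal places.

0.3968

RK4: k1 = f(x_n, y_n); k2 = f(x_n + h/2, y_n + (h/2)·k1); k3 = f(x_n + h/2, y_n + (h/2)·k2); k4 = f(x_n + h, y_n + h·k3); y_{n+1} = y_n + (h/6)·(k1 + 2k2 + 2k3 + k4).
x=-0.900000, y=0.840000:
  k1 = f(-0.900000, 0.840000) = -1.478592
  k2 = f(-0.785000, 0.669962) = -1.153056
  k3 = f(-0.785000, 0.707399) = -1.195338
  k4 = f(-0.670000, 0.565072) = -0.931831
  y ← 0.840000 + (0.23/6)·(k1 + 2k2 + 2k3 + k4) = 0.567557
x=-0.670000, y=0.567557:
  k1 = f(-0.670000, 0.567557) = -0.934139
  k2 = f(-0.555000, 0.460131) = -0.728611
  k3 = f(-0.555000, 0.483767) = -0.746905
  k4 = f(-0.440000, 0.395769) = -0.568439
  y ← 0.567557 + (0.23/6)·(k1 + 2k2 + 2k3 + k4) = 0.396835
y(-0.44) ≈ 0.3968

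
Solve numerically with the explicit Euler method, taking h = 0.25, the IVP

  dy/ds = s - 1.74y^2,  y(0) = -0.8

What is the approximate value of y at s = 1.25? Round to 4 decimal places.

Euler: y_{n+1} = y_n + h·f(s_n, y_n).
s=0.000000, y=-0.800000: f=-1.113600 → y ← -0.800000 + 0.25·(-1.113600) = -1.078400
s=0.250000, y=-1.078400: f=-1.773527 → y ← -1.078400 + 0.25·(-1.773527) = -1.521782
s=0.500000, y=-1.521782: f=-3.529526 → y ← -1.521782 + 0.25·(-3.529526) = -2.404163
s=0.750000, y=-2.404163: f=-9.307202 → y ← -2.404163 + 0.25·(-9.307202) = -4.730964
s=1.000000, y=-4.730964: f=-37.944714 → y ← -4.730964 + 0.25·(-37.944714) = -14.217142
y(1.25) ≈ -14.2171

-14.2171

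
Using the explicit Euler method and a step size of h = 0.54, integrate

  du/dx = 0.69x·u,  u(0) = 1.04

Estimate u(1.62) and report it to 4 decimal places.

Euler: u_{n+1} = u_n + h·f(x_n, u_n).
x=0.000000, u=1.040000: f=0.000000 → u ← 1.040000 + 0.54·0.000000 = 1.040000
x=0.540000, u=1.040000: f=0.387504 → u ← 1.040000 + 0.54·0.387504 = 1.249252
x=1.080000, u=1.249252: f=0.930943 → u ← 1.249252 + 0.54·0.930943 = 1.751961
u(1.62) ≈ 1.7520

1.7520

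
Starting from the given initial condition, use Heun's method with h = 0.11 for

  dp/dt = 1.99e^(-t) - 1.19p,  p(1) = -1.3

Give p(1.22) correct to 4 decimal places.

-0.8754

Heun: k1 = f(t_n, p_n); k2 = f(t_n + h, p_n + h·k1); p_{n+1} = p_n + (h/2)·(k1 + k2).
t=1.000000, p=-1.300000:
  k1 = f(1.000000, -1.300000) = 2.279080
  k2 = f(1.110000, -1.049301) = 1.904491
  p ← -1.300000 + (0.11/2)·(2.279080 + 1.904491) = -1.069904
t=1.110000, p=-1.069904:
  k1 = f(1.110000, -1.069904) = 1.929008
  k2 = f(1.220000, -0.857713) = 1.608186
  p ← -1.069904 + (0.11/2)·(1.929008 + 1.608186) = -0.875358
p(1.22) ≈ -0.8754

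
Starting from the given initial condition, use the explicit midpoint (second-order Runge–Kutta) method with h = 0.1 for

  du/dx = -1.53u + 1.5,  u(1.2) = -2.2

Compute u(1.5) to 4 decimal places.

Midpoint: k1 = f(x_n, u_n); k2 = f(x_n + h/2, u_n + (h/2)·k1); u_{n+1} = u_n + h·k2.
x=1.200000, u=-2.200000:
  k1 = f(1.200000, -2.200000) = 4.866000
  k2 = f(1.250000, -1.956700) = 4.493751
  u ← -2.200000 + 0.1·4.493751 = -1.750625
x=1.300000, u=-1.750625:
  k1 = f(1.300000, -1.750625) = 4.178456
  k2 = f(1.350000, -1.541702) = 3.858804
  u ← -1.750625 + 0.1·3.858804 = -1.364744
x=1.400000, u=-1.364744:
  k1 = f(1.400000, -1.364744) = 3.588059
  k2 = f(1.450000, -1.185342) = 3.313573
  u ← -1.364744 + 0.1·3.313573 = -1.033387
u(1.5) ≈ -1.0334

-1.0334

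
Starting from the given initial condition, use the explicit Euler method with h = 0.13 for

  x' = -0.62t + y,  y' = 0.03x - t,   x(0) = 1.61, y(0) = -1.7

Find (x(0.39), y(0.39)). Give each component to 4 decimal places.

0.9157, -1.7345

Euler on (x,y): x_{n+1} = x_n + h·x', y_{n+1} = y_n + h·y'.
0.000000: (1.610000, -1.700000); f=(-1.700000, 0.048300) → (1.389000, -1.693721)
0.130000: (1.389000, -1.693721); f=(-1.774321, -0.088330) → (1.158338, -1.705204)
0.260000: (1.158338, -1.705204); f=(-1.866404, -0.225250) → (0.915706, -1.734486)
(x(0.39), y(0.39)) ≈ (0.9157, -1.7345)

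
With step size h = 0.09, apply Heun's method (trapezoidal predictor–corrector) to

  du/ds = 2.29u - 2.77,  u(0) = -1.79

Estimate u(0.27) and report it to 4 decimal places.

-4.3361

Heun: k1 = f(s_n, u_n); k2 = f(s_n + h, u_n + h·k1); u_{n+1} = u_n + (h/2)·(k1 + k2).
s=0.000000, u=-1.790000:
  k1 = f(0.000000, -1.790000) = -6.869100
  k2 = f(0.090000, -2.408219) = -8.284822
  u ← -1.790000 + (0.09/2)·(-6.869100 + (-8.284822)) = -2.471926
s=0.090000, u=-2.471926:
  k1 = f(0.090000, -2.471926) = -8.430712
  k2 = f(0.180000, -3.230691) = -10.168281
  u ← -2.471926 + (0.09/2)·(-8.430712 + (-10.168281)) = -3.308881
s=0.180000, u=-3.308881:
  k1 = f(0.180000, -3.308881) = -10.347338
  k2 = f(0.270000, -4.240142) = -12.479924
  u ← -3.308881 + (0.09/2)·(-10.347338 + (-12.479924)) = -4.336108
u(0.27) ≈ -4.3361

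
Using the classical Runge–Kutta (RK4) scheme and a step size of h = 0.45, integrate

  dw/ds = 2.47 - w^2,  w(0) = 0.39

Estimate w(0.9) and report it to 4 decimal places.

1.4514

RK4: k1 = f(s_n, w_n); k2 = f(s_n + h/2, w_n + (h/2)·k1); k3 = f(s_n + h/2, w_n + (h/2)·k2); k4 = f(s_n + h, w_n + h·k3); w_{n+1} = w_n + (h/6)·(k1 + 2k2 + 2k3 + k4).
s=0.000000, w=0.390000:
  k1 = f(0.000000, 0.390000) = 2.317900
  k2 = f(0.225000, 0.911528) = 1.639118
  k3 = f(0.225000, 0.758801) = 1.894220
  k4 = f(0.450000, 1.242399) = 0.926444
  w ← 0.390000 + (0.45/6)·(k1 + 2k2 + 2k3 + k4) = 1.163327
s=0.450000, w=1.163327:
  k1 = f(0.450000, 1.163327) = 1.116671
  k2 = f(0.675000, 1.414578) = 0.468970
  k3 = f(0.675000, 1.268845) = 0.860033
  k4 = f(0.900000, 1.550341) = 0.066442
  w ← 1.163327 + (0.45/6)·(k1 + 2k2 + 2k3 + k4) = 1.451410
w(0.9) ≈ 1.4514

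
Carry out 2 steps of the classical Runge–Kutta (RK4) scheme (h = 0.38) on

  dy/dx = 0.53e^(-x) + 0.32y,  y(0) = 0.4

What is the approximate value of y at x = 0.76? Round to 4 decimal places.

RK4: k1 = f(x_n, y_n); k2 = f(x_n + h/2, y_n + (h/2)·k1); k3 = f(x_n + h/2, y_n + (h/2)·k2); k4 = f(x_n + h, y_n + h·k3); y_{n+1} = y_n + (h/6)·(k1 + 2k2 + 2k3 + k4).
x=0.000000, y=0.400000:
  k1 = f(0.000000, 0.400000) = 0.658000
  k2 = f(0.190000, 0.525020) = 0.606295
  k3 = f(0.190000, 0.515196) = 0.603151
  k4 = f(0.380000, 0.629197) = 0.563790
  y ← 0.400000 + (0.38/6)·(k1 + 2k2 + 2k3 + k4) = 0.630576
x=0.380000, y=0.630576:
  k1 = f(0.380000, 0.630576) = 0.564231
  k2 = f(0.570000, 0.737780) = 0.535818
  k3 = f(0.570000, 0.732382) = 0.534091
  k4 = f(0.760000, 0.833531) = 0.514593
  y ← 0.630576 + (0.38/6)·(k1 + 2k2 + 2k3 + k4) = 0.834424
y(0.76) ≈ 0.8344

0.8344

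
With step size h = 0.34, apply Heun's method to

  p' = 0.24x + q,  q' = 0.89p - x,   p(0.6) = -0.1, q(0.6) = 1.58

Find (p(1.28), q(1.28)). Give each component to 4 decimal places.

Heun on (p,q): k1 = f(x_n, state_n); k2 = f(x_n + h, state_n + h·k1); state_{n+1} = state_n + (h/2)·(k1 + k2).
0.600000: (-0.100000, 1.580000)
  k1 = (1.724000, -0.689000)
  predictor → (0.486160, 1.345740)
  k2 = (1.571340, -0.507318)
  → (0.460208, 1.376626)
0.940000: (0.460208, 1.376626)
  k1 = (1.602226, -0.530415)
  predictor → (1.004965, 1.196285)
  k2 = (1.503485, -0.385581)
  → (0.988179, 1.220907)
(p(1.28), q(1.28)) ≈ (0.9882, 1.2209)

0.9882, 1.2209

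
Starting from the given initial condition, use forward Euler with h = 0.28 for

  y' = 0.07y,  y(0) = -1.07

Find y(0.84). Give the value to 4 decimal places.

Euler: y_{n+1} = y_n + h·f(x_n, y_n).
x=0.000000, y=-1.070000: f=-0.074900 → y ← -1.070000 + 0.28·(-0.074900) = -1.090972
x=0.280000, y=-1.090972: f=-0.076368 → y ← -1.090972 + 0.28·(-0.076368) = -1.112355
x=0.560000, y=-1.112355: f=-0.077865 → y ← -1.112355 + 0.28·(-0.077865) = -1.134157
y(0.84) ≈ -1.1342

-1.1342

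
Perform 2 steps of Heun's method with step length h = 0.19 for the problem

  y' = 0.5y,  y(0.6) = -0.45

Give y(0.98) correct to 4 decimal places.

-0.5440

Heun: k1 = f(t_n, y_n); k2 = f(t_n + h, y_n + h·k1); y_{n+1} = y_n + (h/2)·(k1 + k2).
t=0.600000, y=-0.450000:
  k1 = f(0.600000, -0.450000) = -0.225000
  k2 = f(0.790000, -0.492750) = -0.246375
  y ← -0.450000 + (0.19/2)·(-0.225000 + (-0.246375)) = -0.494781
t=0.790000, y=-0.494781:
  k1 = f(0.790000, -0.494781) = -0.247390
  k2 = f(0.980000, -0.541785) = -0.270892
  y ← -0.494781 + (0.19/2)·(-0.247390 + (-0.270892)) = -0.544017
y(0.98) ≈ -0.5440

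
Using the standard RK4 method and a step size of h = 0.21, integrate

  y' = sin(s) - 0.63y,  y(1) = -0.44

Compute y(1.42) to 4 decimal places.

RK4: k1 = f(s_n, y_n); k2 = f(s_n + h/2, y_n + (h/2)·k1); k3 = f(s_n + h/2, y_n + (h/2)·k2); k4 = f(s_n + h, y_n + h·k3); y_{n+1} = y_n + (h/6)·(k1 + 2k2 + 2k3 + k4).
s=1.000000, y=-0.440000:
  k1 = f(1.000000, -0.440000) = 1.118671
  k2 = f(1.105000, -0.322540) = 1.096664
  k3 = f(1.105000, -0.324850) = 1.098120
  k4 = f(1.210000, -0.209395) = 1.067535
  y ← -0.440000 + (0.21/6)·(k1 + 2k2 + 2k3 + k4) = -0.209848
s=1.210000, y=-0.209848:
  k1 = f(1.210000, -0.209848) = 1.067820
  k2 = f(1.315000, -0.097727) = 1.029030
  k3 = f(1.315000, -0.101800) = 1.031596
  k4 = f(1.420000, 0.006787) = 0.984376
  y ← -0.209848 + (0.21/6)·(k1 + 2k2 + 2k3 + k4) = 0.006223
y(1.42) ≈ 0.0062

0.0062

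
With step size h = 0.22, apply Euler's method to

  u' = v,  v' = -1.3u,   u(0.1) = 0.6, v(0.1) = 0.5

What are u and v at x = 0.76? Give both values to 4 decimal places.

0.8098, -0.0984

Euler on (u,v): u_{n+1} = u_n + h·u', v_{n+1} = v_n + h·v'.
0.100000: (0.600000, 0.500000); f=(0.500000, -0.780000) → (0.710000, 0.328400)
0.320000: (0.710000, 0.328400); f=(0.328400, -0.923000) → (0.782248, 0.125340)
0.540000: (0.782248, 0.125340); f=(0.125340, -1.016922) → (0.809823, -0.098383)
(u(0.76), v(0.76)) ≈ (0.8098, -0.0984)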